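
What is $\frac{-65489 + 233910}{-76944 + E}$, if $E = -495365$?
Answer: $- \frac{168421}{572309} \approx -0.29428$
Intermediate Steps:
$\frac{-65489 + 233910}{-76944 + E} = \frac{-65489 + 233910}{-76944 - 495365} = \frac{168421}{-572309} = 168421 \left(- \frac{1}{572309}\right) = - \frac{168421}{572309}$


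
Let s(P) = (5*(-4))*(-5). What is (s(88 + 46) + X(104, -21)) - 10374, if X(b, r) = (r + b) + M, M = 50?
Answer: -10141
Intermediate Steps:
X(b, r) = 50 + b + r (X(b, r) = (r + b) + 50 = (b + r) + 50 = 50 + b + r)
s(P) = 100 (s(P) = -20*(-5) = 100)
(s(88 + 46) + X(104, -21)) - 10374 = (100 + (50 + 104 - 21)) - 10374 = (100 + 133) - 10374 = 233 - 10374 = -10141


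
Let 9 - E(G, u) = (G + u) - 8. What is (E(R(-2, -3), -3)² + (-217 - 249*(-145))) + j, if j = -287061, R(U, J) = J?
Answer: -250644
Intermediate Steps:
E(G, u) = 17 - G - u (E(G, u) = 9 - ((G + u) - 8) = 9 - (-8 + G + u) = 9 + (8 - G - u) = 17 - G - u)
(E(R(-2, -3), -3)² + (-217 - 249*(-145))) + j = ((17 - 1*(-3) - 1*(-3))² + (-217 - 249*(-145))) - 287061 = ((17 + 3 + 3)² + (-217 + 36105)) - 287061 = (23² + 35888) - 287061 = (529 + 35888) - 287061 = 36417 - 287061 = -250644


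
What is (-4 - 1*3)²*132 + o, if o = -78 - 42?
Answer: 6348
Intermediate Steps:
o = -120
(-4 - 1*3)²*132 + o = (-4 - 1*3)²*132 - 120 = (-4 - 3)²*132 - 120 = (-7)²*132 - 120 = 49*132 - 120 = 6468 - 120 = 6348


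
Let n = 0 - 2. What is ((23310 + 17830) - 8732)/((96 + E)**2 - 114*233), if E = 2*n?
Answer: -16204/9049 ≈ -1.7907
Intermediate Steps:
n = -2
E = -4 (E = 2*(-2) = -4)
((23310 + 17830) - 8732)/((96 + E)**2 - 114*233) = ((23310 + 17830) - 8732)/((96 - 4)**2 - 114*233) = (41140 - 8732)/(92**2 - 26562) = 32408/(8464 - 26562) = 32408/(-18098) = 32408*(-1/18098) = -16204/9049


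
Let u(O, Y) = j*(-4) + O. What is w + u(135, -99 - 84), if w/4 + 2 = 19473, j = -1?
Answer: 78023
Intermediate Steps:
w = 77884 (w = -8 + 4*19473 = -8 + 77892 = 77884)
u(O, Y) = 4 + O (u(O, Y) = -1*(-4) + O = 4 + O)
w + u(135, -99 - 84) = 77884 + (4 + 135) = 77884 + 139 = 78023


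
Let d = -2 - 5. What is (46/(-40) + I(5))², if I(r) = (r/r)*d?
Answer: 26569/400 ≈ 66.422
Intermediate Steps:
d = -7
I(r) = -7 (I(r) = (r/r)*(-7) = 1*(-7) = -7)
(46/(-40) + I(5))² = (46/(-40) - 7)² = (46*(-1/40) - 7)² = (-23/20 - 7)² = (-163/20)² = 26569/400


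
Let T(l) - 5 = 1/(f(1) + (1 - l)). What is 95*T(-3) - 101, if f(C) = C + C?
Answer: 2339/6 ≈ 389.83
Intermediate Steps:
f(C) = 2*C
T(l) = 5 + 1/(3 - l) (T(l) = 5 + 1/(2*1 + (1 - l)) = 5 + 1/(2 + (1 - l)) = 5 + 1/(3 - l))
95*T(-3) - 101 = 95*((-16 + 5*(-3))/(-3 - 3)) - 101 = 95*((-16 - 15)/(-6)) - 101 = 95*(-⅙*(-31)) - 101 = 95*(31/6) - 101 = 2945/6 - 101 = 2339/6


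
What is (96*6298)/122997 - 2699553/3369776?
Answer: 568452202489/138157446224 ≈ 4.1145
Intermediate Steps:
(96*6298)/122997 - 2699553/3369776 = 604608*(1/122997) - 2699553*1/3369776 = 201536/40999 - 2699553/3369776 = 568452202489/138157446224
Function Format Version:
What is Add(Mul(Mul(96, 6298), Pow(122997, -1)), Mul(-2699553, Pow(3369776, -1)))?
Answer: Rational(568452202489, 138157446224) ≈ 4.1145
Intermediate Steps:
Add(Mul(Mul(96, 6298), Pow(122997, -1)), Mul(-2699553, Pow(3369776, -1))) = Add(Mul(604608, Rational(1, 122997)), Mul(-2699553, Rational(1, 3369776))) = Add(Rational(201536, 40999), Rational(-2699553, 3369776)) = Rational(568452202489, 138157446224)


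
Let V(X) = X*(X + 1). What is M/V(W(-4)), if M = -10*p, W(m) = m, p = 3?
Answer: -5/2 ≈ -2.5000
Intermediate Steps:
V(X) = X*(1 + X)
M = -30 (M = -10*3 = -30)
M/V(W(-4)) = -30*(-1/(4*(1 - 4))) = -30/((-4*(-3))) = -30/12 = -30*1/12 = -5/2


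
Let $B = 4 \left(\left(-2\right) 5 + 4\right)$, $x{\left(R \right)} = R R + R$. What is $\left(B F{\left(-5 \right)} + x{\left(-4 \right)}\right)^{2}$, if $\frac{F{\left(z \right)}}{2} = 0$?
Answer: $144$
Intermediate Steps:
$F{\left(z \right)} = 0$ ($F{\left(z \right)} = 2 \cdot 0 = 0$)
$x{\left(R \right)} = R + R^{2}$ ($x{\left(R \right)} = R^{2} + R = R + R^{2}$)
$B = -24$ ($B = 4 \left(-10 + 4\right) = 4 \left(-6\right) = -24$)
$\left(B F{\left(-5 \right)} + x{\left(-4 \right)}\right)^{2} = \left(\left(-24\right) 0 - 4 \left(1 - 4\right)\right)^{2} = \left(0 - -12\right)^{2} = \left(0 + 12\right)^{2} = 12^{2} = 144$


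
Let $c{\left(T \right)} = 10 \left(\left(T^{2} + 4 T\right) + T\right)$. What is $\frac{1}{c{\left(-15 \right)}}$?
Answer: $\frac{1}{1500} \approx 0.00066667$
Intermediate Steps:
$c{\left(T \right)} = 10 T^{2} + 50 T$ ($c{\left(T \right)} = 10 \left(T^{2} + 5 T\right) = 10 T^{2} + 50 T$)
$\frac{1}{c{\left(-15 \right)}} = \frac{1}{10 \left(-15\right) \left(5 - 15\right)} = \frac{1}{10 \left(-15\right) \left(-10\right)} = \frac{1}{1500}$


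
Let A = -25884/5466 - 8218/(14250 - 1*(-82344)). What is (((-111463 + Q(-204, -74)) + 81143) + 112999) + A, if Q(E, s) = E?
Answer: 3628569716768/43998567 ≈ 82470.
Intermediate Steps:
A = -212096557/43998567 (A = -25884*1/5466 - 8218/(14250 + 82344) = -4314/911 - 8218/96594 = -4314/911 - 8218*1/96594 = -4314/911 - 4109/48297 = -212096557/43998567 ≈ -4.8205)
(((-111463 + Q(-204, -74)) + 81143) + 112999) + A = (((-111463 - 204) + 81143) + 112999) - 212096557/43998567 = ((-111667 + 81143) + 112999) - 212096557/43998567 = (-30524 + 112999) - 212096557/43998567 = 82475 - 212096557/43998567 = 3628569716768/43998567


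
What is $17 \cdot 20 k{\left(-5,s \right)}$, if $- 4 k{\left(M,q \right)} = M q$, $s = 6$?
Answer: $2550$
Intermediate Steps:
$k{\left(M,q \right)} = - \frac{M q}{4}$
$17 \cdot 20 k{\left(-5,s \right)} = 17 \cdot 20 \left(\left(- \frac{1}{4}\right) \left(-5\right) 6\right) = 340 \cdot \frac{15}{2} = 2550$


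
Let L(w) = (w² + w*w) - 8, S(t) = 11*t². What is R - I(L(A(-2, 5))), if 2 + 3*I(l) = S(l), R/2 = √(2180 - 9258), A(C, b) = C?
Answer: ⅔ + 2*I*√7078 ≈ 0.66667 + 168.26*I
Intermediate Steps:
R = 2*I*√7078 (R = 2*√(2180 - 9258) = 2*√(-7078) = 2*(I*√7078) = 2*I*√7078 ≈ 168.26*I)
L(w) = -8 + 2*w² (L(w) = (w² + w²) - 8 = 2*w² - 8 = -8 + 2*w²)
I(l) = -⅔ + 11*l²/3 (I(l) = -⅔ + (11*l²)/3 = -⅔ + 11*l²/3)
R - I(L(A(-2, 5))) = 2*I*√7078 - (-⅔ + 11*(-8 + 2*(-2)²)²/3) = 2*I*√7078 - (-⅔ + 11*(-8 + 2*4)²/3) = 2*I*√7078 - (-⅔ + 11*(-8 + 8)²/3) = 2*I*√7078 - (-⅔ + (11/3)*0²) = 2*I*√7078 - (-⅔ + (11/3)*0) = 2*I*√7078 - (-⅔ + 0) = 2*I*√7078 - 1*(-⅔) = 2*I*√7078 + ⅔ = ⅔ + 2*I*√7078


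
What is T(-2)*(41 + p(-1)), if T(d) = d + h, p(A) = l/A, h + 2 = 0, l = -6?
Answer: -188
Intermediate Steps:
h = -2 (h = -2 + 0 = -2)
p(A) = -6/A
T(d) = -2 + d (T(d) = d - 2 = -2 + d)
T(-2)*(41 + p(-1)) = (-2 - 2)*(41 - 6/(-1)) = -4*(41 - 6*(-1)) = -4*(41 + 6) = -4*47 = -188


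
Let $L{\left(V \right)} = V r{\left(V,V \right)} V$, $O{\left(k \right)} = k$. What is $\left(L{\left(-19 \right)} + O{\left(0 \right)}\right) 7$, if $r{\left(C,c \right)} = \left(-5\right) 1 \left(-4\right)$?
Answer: $50540$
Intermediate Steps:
$r{\left(C,c \right)} = 20$ ($r{\left(C,c \right)} = \left(-5\right) \left(-4\right) = 20$)
$L{\left(V \right)} = 20 V^{2}$ ($L{\left(V \right)} = V 20 V = 20 V V = 20 V^{2}$)
$\left(L{\left(-19 \right)} + O{\left(0 \right)}\right) 7 = \left(20 \left(-19\right)^{2} + 0\right) 7 = \left(20 \cdot 361 + 0\right) 7 = \left(7220 + 0\right) 7 = 7220 \cdot 7 = 50540$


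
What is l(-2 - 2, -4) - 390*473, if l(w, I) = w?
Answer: -184474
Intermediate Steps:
l(-2 - 2, -4) - 390*473 = (-2 - 2) - 390*473 = -4 - 184470 = -184474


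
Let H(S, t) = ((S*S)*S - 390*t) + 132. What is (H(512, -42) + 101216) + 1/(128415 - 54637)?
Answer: 9911001272769/73778 ≈ 1.3434e+8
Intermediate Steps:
H(S, t) = 132 + S³ - 390*t (H(S, t) = (S²*S - 390*t) + 132 = (S³ - 390*t) + 132 = 132 + S³ - 390*t)
(H(512, -42) + 101216) + 1/(128415 - 54637) = ((132 + 512³ - 390*(-42)) + 101216) + 1/(128415 - 54637) = ((132 + 134217728 + 16380) + 101216) + 1/73778 = (134234240 + 101216) + 1/73778 = 134335456 + 1/73778 = 9911001272769/73778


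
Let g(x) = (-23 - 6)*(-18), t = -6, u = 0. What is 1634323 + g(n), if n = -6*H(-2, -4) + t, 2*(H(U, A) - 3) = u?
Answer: 1634845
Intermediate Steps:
H(U, A) = 3 (H(U, A) = 3 + (½)*0 = 3 + 0 = 3)
n = -24 (n = -6*3 - 6 = -18 - 6 = -24)
g(x) = 522 (g(x) = -29*(-18) = 522)
1634323 + g(n) = 1634323 + 522 = 1634845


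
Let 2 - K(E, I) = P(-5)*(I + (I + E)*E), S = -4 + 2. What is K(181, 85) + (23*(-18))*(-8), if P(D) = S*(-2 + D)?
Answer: -671920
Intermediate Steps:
S = -2
P(D) = 4 - 2*D (P(D) = -2*(-2 + D) = 4 - 2*D)
K(E, I) = 2 - 14*I - 14*E*(E + I) (K(E, I) = 2 - (4 - 2*(-5))*(I + (I + E)*E) = 2 - (4 + 10)*(I + (E + I)*E) = 2 - 14*(I + E*(E + I)) = 2 - (14*I + 14*E*(E + I)) = 2 + (-14*I - 14*E*(E + I)) = 2 - 14*I - 14*E*(E + I))
K(181, 85) + (23*(-18))*(-8) = (2 - 14*85 - 14*181² - 14*181*85) + (23*(-18))*(-8) = (2 - 1190 - 14*32761 - 215390) - 414*(-8) = (2 - 1190 - 458654 - 215390) + 3312 = -675232 + 3312 = -671920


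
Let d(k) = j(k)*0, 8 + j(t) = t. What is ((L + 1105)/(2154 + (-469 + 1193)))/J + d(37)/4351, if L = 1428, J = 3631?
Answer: 2533/10450018 ≈ 0.00024239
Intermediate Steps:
j(t) = -8 + t
d(k) = 0 (d(k) = (-8 + k)*0 = 0)
((L + 1105)/(2154 + (-469 + 1193)))/J + d(37)/4351 = ((1428 + 1105)/(2154 + (-469 + 1193)))/3631 + 0/4351 = (2533/(2154 + 724))*(1/3631) + 0*(1/4351) = (2533/2878)*(1/3631) + 0 = 2533/10450018 + 0 = 2533/10450018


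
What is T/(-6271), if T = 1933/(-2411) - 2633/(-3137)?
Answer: -284342/47429498197 ≈ -5.9950e-6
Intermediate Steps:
T = 284342/7563307 (T = 1933*(-1/2411) - 2633*(-1/3137) = -1933/2411 + 2633/3137 = 284342/7563307 ≈ 0.037595)
T/(-6271) = (284342/7563307)/(-6271) = (284342/7563307)*(-1/6271) = -284342/47429498197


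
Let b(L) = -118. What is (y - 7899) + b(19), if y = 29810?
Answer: 21793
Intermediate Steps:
(y - 7899) + b(19) = (29810 - 7899) - 118 = 21911 - 118 = 21793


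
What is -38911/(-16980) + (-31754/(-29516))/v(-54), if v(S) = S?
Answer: 1280826233/563829390 ≈ 2.2717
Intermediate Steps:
-38911/(-16980) + (-31754/(-29516))/v(-54) = -38911/(-16980) - 31754/(-29516)/(-54) = -38911*(-1/16980) - 31754*(-1/29516)*(-1/54) = 38911/16980 + (15877/14758)*(-1/54) = 38911/16980 - 15877/796932 = 1280826233/563829390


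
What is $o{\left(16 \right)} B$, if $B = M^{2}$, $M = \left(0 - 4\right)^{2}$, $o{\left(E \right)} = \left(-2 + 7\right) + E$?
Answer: $5376$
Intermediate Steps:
$o{\left(E \right)} = 5 + E$
$M = 16$ ($M = \left(-4\right)^{2} = 16$)
$B = 256$ ($B = 16^{2} = 256$)
$o{\left(16 \right)} B = \left(5 + 16\right) 256 = 21 \cdot 256 = 5376$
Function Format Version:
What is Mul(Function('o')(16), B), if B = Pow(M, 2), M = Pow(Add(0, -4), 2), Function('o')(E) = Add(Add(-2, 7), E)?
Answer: 5376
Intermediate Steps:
Function('o')(E) = Add(5, E)
M = 16 (M = Pow(-4, 2) = 16)
B = 256 (B = Pow(16, 2) = 256)
Mul(Function('o')(16), B) = Mul(Add(5, 16), 256) = Mul(21, 256) = 5376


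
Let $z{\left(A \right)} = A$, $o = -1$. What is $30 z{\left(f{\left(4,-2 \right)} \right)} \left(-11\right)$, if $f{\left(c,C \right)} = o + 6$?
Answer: $-1650$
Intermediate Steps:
$f{\left(c,C \right)} = 5$ ($f{\left(c,C \right)} = -1 + 6 = 5$)
$30 z{\left(f{\left(4,-2 \right)} \right)} \left(-11\right) = 30 \cdot 5 \left(-11\right) = 150 \left(-11\right) = -1650$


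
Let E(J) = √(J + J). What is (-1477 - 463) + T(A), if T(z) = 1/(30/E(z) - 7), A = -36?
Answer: -238634/123 + 5*I*√2/123 ≈ -1940.1 + 0.057488*I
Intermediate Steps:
E(J) = √2*√J (E(J) = √(2*J) = √2*√J)
T(z) = 1/(-7 + 15*√2/√z) (T(z) = 1/(30/((√2*√z)) - 7) = 1/(30*(√2/(2*√z)) - 7) = 1/(15*√2/√z - 7) = 1/(-7 + 15*√2/√z))
(-1477 - 463) + T(A) = (-1477 - 463) - √2*√(-36)/(-30 + 7*√2*√(-36)) = -1940 - √2*6*I/(-30 + 7*√2*(6*I)) = -1940 - √2*6*I/(-30 + 42*I*√2) = -1940 - 6*I*√2/(-30 + 42*I*√2)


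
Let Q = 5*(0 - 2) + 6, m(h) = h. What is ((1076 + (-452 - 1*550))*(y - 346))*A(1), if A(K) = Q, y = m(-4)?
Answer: 103600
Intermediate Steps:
y = -4
Q = -4 (Q = 5*(-2) + 6 = -10 + 6 = -4)
A(K) = -4
((1076 + (-452 - 1*550))*(y - 346))*A(1) = ((1076 + (-452 - 1*550))*(-4 - 346))*(-4) = ((1076 + (-452 - 550))*(-350))*(-4) = ((1076 - 1002)*(-350))*(-4) = (74*(-350))*(-4) = -25900*(-4) = 103600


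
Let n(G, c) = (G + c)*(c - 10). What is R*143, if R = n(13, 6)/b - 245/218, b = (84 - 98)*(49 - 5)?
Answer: -109161/763 ≈ -143.07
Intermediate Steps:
n(G, c) = (-10 + c)*(G + c) (n(G, c) = (G + c)*(-10 + c) = (-10 + c)*(G + c))
b = -616 (b = -14*44 = -616)
R = -8397/8393 (R = (6**2 - 10*13 - 10*6 + 13*6)/(-616) - 245/218 = (36 - 130 - 60 + 78)*(-1/616) - 245*1/218 = -76*(-1/616) - 245/218 = 19/154 - 245/218 = -8397/8393 ≈ -1.0005)
R*143 = -8397/8393*143 = -109161/763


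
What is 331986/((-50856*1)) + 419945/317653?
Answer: -14016604323/2692426828 ≈ -5.2059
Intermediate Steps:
331986/((-50856*1)) + 419945/317653 = 331986/(-50856) + 419945*(1/317653) = 331986*(-1/50856) + 419945/317653 = -55331/8476 + 419945/317653 = -14016604323/2692426828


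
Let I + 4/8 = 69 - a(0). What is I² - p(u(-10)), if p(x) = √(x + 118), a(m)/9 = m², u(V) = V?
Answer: 18769/4 - 6*√3 ≈ 4681.9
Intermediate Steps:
a(m) = 9*m²
p(x) = √(118 + x)
I = 137/2 (I = -½ + (69 - 9*0²) = -½ + (69 - 9*0) = -½ + (69 - 1*0) = -½ + (69 + 0) = -½ + 69 = 137/2 ≈ 68.500)
I² - p(u(-10)) = (137/2)² - √(118 - 10) = 18769/4 - √108 = 18769/4 - 6*√3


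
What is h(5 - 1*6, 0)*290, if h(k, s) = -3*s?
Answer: 0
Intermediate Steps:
h(5 - 1*6, 0)*290 = -3*0*290 = 0*290 = 0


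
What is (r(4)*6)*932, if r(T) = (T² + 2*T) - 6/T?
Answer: 125820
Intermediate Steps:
r(T) = T² - 6/T + 2*T
(r(4)*6)*932 = (((-6 + 4²*(2 + 4))/4)*6)*932 = (((-6 + 16*6)/4)*6)*932 = (((-6 + 96)/4)*6)*932 = (((¼)*90)*6)*932 = ((45/2)*6)*932 = 135*932 = 125820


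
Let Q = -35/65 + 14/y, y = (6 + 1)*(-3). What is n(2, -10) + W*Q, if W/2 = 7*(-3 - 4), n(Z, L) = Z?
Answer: 4684/39 ≈ 120.10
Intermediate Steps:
y = -21 (y = 7*(-3) = -21)
W = -98 (W = 2*(7*(-3 - 4)) = 2*(7*(-7)) = 2*(-49) = -98)
Q = -47/39 (Q = -35/65 + 14/(-21) = -35*1/65 + 14*(-1/21) = -7/13 - ⅔ = -47/39 ≈ -1.2051)
n(2, -10) + W*Q = 2 - 98*(-47/39) = 2 + 4606/39 = 4684/39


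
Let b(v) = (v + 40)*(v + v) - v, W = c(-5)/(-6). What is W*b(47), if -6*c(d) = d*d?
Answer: 203275/36 ≈ 5646.5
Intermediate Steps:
c(d) = -d²/6 (c(d) = -d*d/6 = -d²/6)
W = 25/36 (W = -⅙*(-5)²/(-6) = -⅙*25*(-⅙) = -25/6*(-⅙) = 25/36 ≈ 0.69444)
b(v) = -v + 2*v*(40 + v) (b(v) = (40 + v)*(2*v) - v = 2*v*(40 + v) - v = -v + 2*v*(40 + v))
W*b(47) = 25*(47*(79 + 2*47))/36 = 25*(47*(79 + 94))/36 = 25*(47*173)/36 = (25/36)*8131 = 203275/36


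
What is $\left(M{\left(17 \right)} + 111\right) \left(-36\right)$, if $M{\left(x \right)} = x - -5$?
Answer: $-4788$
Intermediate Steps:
$M{\left(x \right)} = 5 + x$ ($M{\left(x \right)} = x + 5 = 5 + x$)
$\left(M{\left(17 \right)} + 111\right) \left(-36\right) = \left(\left(5 + 17\right) + 111\right) \left(-36\right) = \left(22 + 111\right) \left(-36\right) = 133 \left(-36\right) = -4788$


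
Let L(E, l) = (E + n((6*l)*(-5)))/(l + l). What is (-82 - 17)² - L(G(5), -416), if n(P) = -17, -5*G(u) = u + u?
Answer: 8154413/832 ≈ 9801.0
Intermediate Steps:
G(u) = -2*u/5 (G(u) = -(u + u)/5 = -2*u/5)
L(E, l) = (-17 + E)/(2*l) (L(E, l) = (E - 17)/(l + l) = (-17 + E)/((2*l)) = (-17 + E)*(1/(2*l)) = (-17 + E)/(2*l))
(-82 - 17)² - L(G(5), -416) = (-82 - 17)² - (-17 - ⅖*5)/(2*(-416)) = (-99)² - (-1)*(-17 - 2)/(2*416) = 9801 - (-1)*(-19)/(2*416) = 9801 - 1*19/832 = 9801 - 19/832 = 8154413/832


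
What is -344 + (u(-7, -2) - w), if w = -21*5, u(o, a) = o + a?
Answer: -248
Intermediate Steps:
u(o, a) = a + o
w = -105
-344 + (u(-7, -2) - w) = -344 + ((-2 - 7) - 1*(-105)) = -344 + (-9 + 105) = -344 + 96 = -248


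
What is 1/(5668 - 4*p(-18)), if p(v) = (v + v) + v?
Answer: 1/5884 ≈ 0.00016995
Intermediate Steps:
p(v) = 3*v (p(v) = 2*v + v = 3*v)
1/(5668 - 4*p(-18)) = 1/(5668 - 12*(-18)) = 1/(5668 - 4*(-54)) = 1/(5668 + 216) = 1/5884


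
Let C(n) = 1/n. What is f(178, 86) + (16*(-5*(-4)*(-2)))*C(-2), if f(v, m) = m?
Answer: 406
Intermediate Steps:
C(n) = 1/n
f(178, 86) + (16*(-5*(-4)*(-2)))*C(-2) = 86 + (16*(-5*(-4)*(-2)))/(-2) = 86 + (16*(20*(-2)))*(-½) = 86 + (16*(-40))*(-½) = 86 - 640*(-½) = 86 + 320 = 406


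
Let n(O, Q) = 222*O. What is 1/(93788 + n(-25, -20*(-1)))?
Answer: 1/88238 ≈ 1.1333e-5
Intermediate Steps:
1/(93788 + n(-25, -20*(-1))) = 1/(93788 + 222*(-25)) = 1/(93788 - 5550) = 1/88238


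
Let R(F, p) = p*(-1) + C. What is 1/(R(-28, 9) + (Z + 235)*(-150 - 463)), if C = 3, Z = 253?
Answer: -1/299150 ≈ -3.3428e-6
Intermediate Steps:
R(F, p) = 3 - p (R(F, p) = p*(-1) + 3 = -p + 3 = 3 - p)
1/(R(-28, 9) + (Z + 235)*(-150 - 463)) = 1/((3 - 1*9) + (253 + 235)*(-150 - 463)) = 1/((3 - 9) + 488*(-613)) = 1/(-6 - 299144) = 1/(-299150) = -1/299150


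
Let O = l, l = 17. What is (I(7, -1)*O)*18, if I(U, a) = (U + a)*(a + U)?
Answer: 11016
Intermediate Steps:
I(U, a) = (U + a)² (I(U, a) = (U + a)*(U + a) = (U + a)²)
O = 17
(I(7, -1)*O)*18 = ((7 - 1)²*17)*18 = (6²*17)*18 = (36*17)*18 = 612*18 = 11016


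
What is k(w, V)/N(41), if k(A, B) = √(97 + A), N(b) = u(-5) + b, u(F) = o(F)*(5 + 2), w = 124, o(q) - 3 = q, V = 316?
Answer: √221/27 ≈ 0.55060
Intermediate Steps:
o(q) = 3 + q
u(F) = 21 + 7*F (u(F) = (3 + F)*(5 + 2) = (3 + F)*7 = 21 + 7*F)
N(b) = -14 + b (N(b) = (21 + 7*(-5)) + b = (21 - 35) + b = -14 + b)
k(w, V)/N(41) = √(97 + 124)/(-14 + 41) = √221/27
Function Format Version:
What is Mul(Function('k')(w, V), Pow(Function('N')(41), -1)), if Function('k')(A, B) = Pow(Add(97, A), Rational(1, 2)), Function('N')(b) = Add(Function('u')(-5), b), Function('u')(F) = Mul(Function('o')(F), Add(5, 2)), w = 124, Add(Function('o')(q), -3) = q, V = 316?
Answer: Mul(Rational(1, 27), Pow(221, Rational(1, 2))) ≈ 0.55060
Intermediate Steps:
Function('o')(q) = Add(3, q)
Function('u')(F) = Add(21, Mul(7, F)) (Function('u')(F) = Mul(Add(3, F), Add(5, 2)) = Mul(Add(3, F), 7) = Add(21, Mul(7, F)))
Function('N')(b) = Add(-14, b) (Function('N')(b) = Add(Add(21, Mul(7, -5)), b) = Add(Add(21, -35), b) = Add(-14, b))
Mul(Function('k')(w, V), Pow(Function('N')(41), -1)) = Mul(Pow(Add(97, 124), Rational(1, 2)), Pow(Add(-14, 41), -1)) = Mul(Pow(221, Rational(1, 2)), Pow(27, -1)) = Mul(Pow(221, Rational(1, 2)), Rational(1, 27)) = Mul(Rational(1, 27), Pow(221, Rational(1, 2)))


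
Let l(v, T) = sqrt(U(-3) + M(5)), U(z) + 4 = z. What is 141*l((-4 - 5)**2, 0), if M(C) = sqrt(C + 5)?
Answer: 141*sqrt(-7 + sqrt(10)) ≈ 276.22*I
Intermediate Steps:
M(C) = sqrt(5 + C)
U(z) = -4 + z
l(v, T) = sqrt(-7 + sqrt(10)) (l(v, T) = sqrt((-4 - 3) + sqrt(5 + 5)) = sqrt(-7 + sqrt(10)))
141*l((-4 - 5)**2, 0) = 141*sqrt(-7 + sqrt(10))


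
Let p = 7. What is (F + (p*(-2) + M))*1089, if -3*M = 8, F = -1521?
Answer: -1674519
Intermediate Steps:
M = -8/3 (M = -⅓*8 = -8/3 ≈ -2.6667)
(F + (p*(-2) + M))*1089 = (-1521 + (7*(-2) - 8/3))*1089 = (-1521 + (-14 - 8/3))*1089 = (-1521 - 50/3)*1089 = -4613/3*1089 = -1674519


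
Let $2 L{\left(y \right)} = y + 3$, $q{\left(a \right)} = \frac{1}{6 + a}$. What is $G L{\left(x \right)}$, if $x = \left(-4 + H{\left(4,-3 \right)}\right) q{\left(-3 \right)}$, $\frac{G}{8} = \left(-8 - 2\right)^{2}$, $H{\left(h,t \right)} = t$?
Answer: $\frac{800}{3} \approx 266.67$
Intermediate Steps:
$G = 800$ ($G = 8 \left(-8 - 2\right)^{2} = 8 \left(-10\right)^{2} = 8 \cdot 100 = 800$)
$x = - \frac{7}{3}$ ($x = \frac{-4 - 3}{6 - 3} = - \frac{7}{3} \approx -2.3333$)
$L{\left(y \right)} = \frac{3}{2} + \frac{y}{2}$ ($L{\left(y \right)} = \frac{y + 3}{2} = \frac{3 + y}{2} = \frac{3}{2} + \frac{y}{2}$)
$G L{\left(x \right)} = 800 \left(\frac{3}{2} + \frac{1}{2} \left(- \frac{7}{3}\right)\right) = 800 \left(\frac{3}{2} - \frac{7}{6}\right) = 800 \cdot \frac{1}{3} = \frac{800}{3}$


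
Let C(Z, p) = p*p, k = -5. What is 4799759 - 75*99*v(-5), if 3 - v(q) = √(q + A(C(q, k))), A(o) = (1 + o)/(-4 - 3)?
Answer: 4777484 + 7425*I*√427/7 ≈ 4.7775e+6 + 21919.0*I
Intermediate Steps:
C(Z, p) = p²
A(o) = -⅐ - o/7 (A(o) = (1 + o)/(-7) = (1 + o)*(-⅐) = -⅐ - o/7)
v(q) = 3 - √(-26/7 + q) (v(q) = 3 - √(q + (-⅐ - ⅐*(-5)²)) = 3 - √(q + (-⅐ - ⅐*25)) = 3 - √(q + (-⅐ - 25/7)) = 3 - √(q - 26/7) = 3 - √(-26/7 + q))
4799759 - 75*99*v(-5) = 4799759 - 75*99*(3 - √(-182 + 49*(-5))/7) = 4799759 - 7425*(3 - √(-182 - 245)/7) = 4799759 - 7425*(3 - I*√427/7) = 4799759 - (22275 - 7425*I*√427/7) = 4799759 + (-22275 + 7425*I*√427/7) = 4777484 + 7425*I*√427/7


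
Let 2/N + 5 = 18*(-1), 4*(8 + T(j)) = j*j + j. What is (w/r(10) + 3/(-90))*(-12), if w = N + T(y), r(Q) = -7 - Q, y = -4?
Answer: -6238/1955 ≈ -3.1908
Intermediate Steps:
T(j) = -8 + j/4 + j**2/4 (T(j) = -8 + (j*j + j)/4 = -8 + (j**2 + j)/4 = -8 + (j + j**2)/4 = -8 + (j/4 + j**2/4) = -8 + j/4 + j**2/4)
N = -2/23 (N = 2/(-5 + 18*(-1)) = 2/(-5 - 18) = 2/(-23) = 2*(-1/23) = -2/23 ≈ -0.086957)
w = -117/23 (w = -2/23 + (-8 + (1/4)*(-4) + (1/4)*(-4)**2) = -2/23 + (-8 - 1 + (1/4)*16) = -2/23 + (-8 - 1 + 4) = -2/23 - 5 = -117/23 ≈ -5.0870)
(w/r(10) + 3/(-90))*(-12) = (-117/(23*(-7 - 1*10)) + 3/(-90))*(-12) = (-117/(23*(-7 - 10)) + 3*(-1/90))*(-12) = (-117/23/(-17) - 1/30)*(-12) = (-117/23*(-1/17) - 1/30)*(-12) = (117/391 - 1/30)*(-12) = (3119/11730)*(-12) = -6238/1955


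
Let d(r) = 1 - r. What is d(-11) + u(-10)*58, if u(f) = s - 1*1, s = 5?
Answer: 244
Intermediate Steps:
u(f) = 4 (u(f) = 5 - 1*1 = 5 - 1 = 4)
d(-11) + u(-10)*58 = (1 - 1*(-11)) + 4*58 = (1 + 11) + 232 = 12 + 232 = 244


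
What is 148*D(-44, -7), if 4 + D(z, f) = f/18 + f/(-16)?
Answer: -21053/36 ≈ -584.81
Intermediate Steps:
D(z, f) = -4 - f/144 (D(z, f) = -4 + (f/18 + f/(-16)) = -4 + (f*(1/18) + f*(-1/16)) = -4 + (f/18 - f/16) = -4 - f/144)
148*D(-44, -7) = 148*(-4 - 1/144*(-7)) = 148*(-4 + 7/144) = 148*(-569/144) = -21053/36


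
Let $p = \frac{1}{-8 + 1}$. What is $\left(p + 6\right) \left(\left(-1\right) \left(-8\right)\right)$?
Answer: $\frac{328}{7} \approx 46.857$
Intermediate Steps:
$p = - \frac{1}{7}$ ($p = \frac{1}{-7} = - \frac{1}{7} \approx -0.14286$)
$\left(p + 6\right) \left(\left(-1\right) \left(-8\right)\right) = \left(- \frac{1}{7} + 6\right) \left(\left(-1\right) \left(-8\right)\right) = \frac{41}{7} \cdot 8 = \frac{328}{7}$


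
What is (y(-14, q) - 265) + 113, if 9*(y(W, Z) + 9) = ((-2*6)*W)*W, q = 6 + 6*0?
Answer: -1267/3 ≈ -422.33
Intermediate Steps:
q = 6 (q = 6 + 0 = 6)
y(W, Z) = -9 - 4*W²/3 (y(W, Z) = -9 + (((-2*6)*W)*W)/9 = -9 + ((-12*W)*W)/9 = -9 + (-12*W²)/9 = -9 - 4*W²/3)
(y(-14, q) - 265) + 113 = ((-9 - 4/3*(-14)²) - 265) + 113 = ((-9 - 4/3*196) - 265) + 113 = ((-9 - 784/3) - 265) + 113 = (-811/3 - 265) + 113 = -1606/3 + 113 = -1267/3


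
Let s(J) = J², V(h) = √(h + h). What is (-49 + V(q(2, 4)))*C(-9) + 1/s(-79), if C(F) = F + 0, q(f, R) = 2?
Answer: 2639944/6241 ≈ 423.00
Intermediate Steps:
V(h) = √2*√h (V(h) = √(2*h) = √2*√h)
C(F) = F
(-49 + V(q(2, 4)))*C(-9) + 1/s(-79) = (-49 + √2*√2)*(-9) + 1/((-79)²) = (-49 + 2)*(-9) + 1/6241 = -47*(-9) + 1/6241 = 423 + 1/6241 = 2639944/6241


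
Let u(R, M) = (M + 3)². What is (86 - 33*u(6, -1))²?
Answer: 2116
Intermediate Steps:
u(R, M) = (3 + M)²
(86 - 33*u(6, -1))² = (86 - 33*(3 - 1)²)² = (86 - 33*2²)² = (86 - 33*4)² = (86 - 132)² = (-46)² = 2116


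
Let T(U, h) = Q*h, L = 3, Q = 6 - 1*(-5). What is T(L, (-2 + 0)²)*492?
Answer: 21648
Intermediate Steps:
Q = 11 (Q = 6 + 5 = 11)
T(U, h) = 11*h
T(L, (-2 + 0)²)*492 = (11*(-2 + 0)²)*492 = (11*(-2)²)*492 = (11*4)*492 = 44*492 = 21648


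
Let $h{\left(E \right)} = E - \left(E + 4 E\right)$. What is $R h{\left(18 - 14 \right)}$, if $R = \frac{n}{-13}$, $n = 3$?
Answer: $\frac{48}{13} \approx 3.6923$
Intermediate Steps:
$h{\left(E \right)} = - 4 E$ ($h{\left(E \right)} = E - 5 E = - 4 E$)
$R = - \frac{3}{13}$ ($R = \frac{3}{-13} = 3 \left(- \frac{1}{13}\right) = - \frac{3}{13} \approx -0.23077$)
$R h{\left(18 - 14 \right)} = - \frac{3 \left(- 4 \left(18 - 14\right)\right)}{13} = - \frac{3 \left(\left(-4\right) 4\right)}{13} = \left(- \frac{3}{13}\right) \left(-16\right) = \frac{48}{13}$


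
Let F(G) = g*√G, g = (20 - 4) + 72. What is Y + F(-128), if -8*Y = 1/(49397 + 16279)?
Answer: -1/525408 + 704*I*√2 ≈ -1.9033e-6 + 995.61*I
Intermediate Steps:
g = 88 (g = 16 + 72 = 88)
Y = -1/525408 (Y = -1/(8*(49397 + 16279)) = -⅛/65676 = -⅛*1/65676 = -1/525408 ≈ -1.9033e-6)
F(G) = 88*√G
Y + F(-128) = -1/525408 + 88*√(-128) = -1/525408 + 88*(8*I*√2) = -1/525408 + 704*I*√2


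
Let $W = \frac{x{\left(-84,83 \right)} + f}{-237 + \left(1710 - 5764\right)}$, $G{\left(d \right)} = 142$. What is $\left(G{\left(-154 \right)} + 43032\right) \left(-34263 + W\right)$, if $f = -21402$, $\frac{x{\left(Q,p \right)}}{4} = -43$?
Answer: $- \frac{906659914838}{613} \approx -1.4791 \cdot 10^{9}$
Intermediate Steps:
$x{\left(Q,p \right)} = -172$ ($x{\left(Q,p \right)} = 4 \left(-43\right) = -172$)
$W = \frac{3082}{613}$ ($W = \frac{-172 - 21402}{-237 + \left(1710 - 5764\right)} = - \frac{21574}{-237 - 4054} = - \frac{21574}{-4291} = \left(-21574\right) \left(- \frac{1}{4291}\right) = \frac{3082}{613} \approx 5.0277$)
$\left(G{\left(-154 \right)} + 43032\right) \left(-34263 + W\right) = \left(142 + 43032\right) \left(-34263 + \frac{3082}{613}\right) = 43174 \left(- \frac{21000137}{613}\right) = - \frac{906659914838}{613}$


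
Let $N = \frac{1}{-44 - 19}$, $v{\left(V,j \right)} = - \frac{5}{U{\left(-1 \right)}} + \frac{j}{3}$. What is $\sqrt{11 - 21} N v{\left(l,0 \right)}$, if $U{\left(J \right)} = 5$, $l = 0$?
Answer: $\frac{i \sqrt{10}}{63} \approx 0.050195 i$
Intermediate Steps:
$v{\left(V,j \right)} = -1 + \frac{j}{3}$ ($v{\left(V,j \right)} = - \frac{5}{5} + \frac{j}{3} = \left(-5\right) \frac{1}{5} + j \frac{1}{3} = -1 + \frac{j}{3}$)
$N = - \frac{1}{63}$ ($N = \frac{1}{-63} = - \frac{1}{63} \approx -0.015873$)
$\sqrt{11 - 21} N v{\left(l,0 \right)} = \sqrt{11 - 21} \left(- \frac{1}{63}\right) \left(-1 + \frac{1}{3} \cdot 0\right) = \sqrt{-10} \left(- \frac{1}{63}\right) \left(-1 + 0\right) = i \sqrt{10} \left(- \frac{1}{63}\right) \left(-1\right) = - \frac{i \sqrt{10}}{63} \left(-1\right) = \frac{i \sqrt{10}}{63}$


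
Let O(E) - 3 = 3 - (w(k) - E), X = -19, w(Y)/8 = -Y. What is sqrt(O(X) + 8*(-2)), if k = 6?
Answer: sqrt(19) ≈ 4.3589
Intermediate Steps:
w(Y) = -8*Y (w(Y) = 8*(-Y) = -8*Y)
O(E) = 54 + E (O(E) = 3 + (3 - (-8*6 - E)) = 3 + (3 - (-48 - E)) = 3 + (3 + (48 + E)) = 3 + (51 + E) = 54 + E)
sqrt(O(X) + 8*(-2)) = sqrt((54 - 19) + 8*(-2)) = sqrt(35 - 16) = sqrt(19)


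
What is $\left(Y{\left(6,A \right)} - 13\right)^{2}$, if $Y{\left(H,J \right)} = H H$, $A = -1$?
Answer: $529$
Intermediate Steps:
$Y{\left(H,J \right)} = H^{2}$
$\left(Y{\left(6,A \right)} - 13\right)^{2} = \left(6^{2} - 13\right)^{2} = \left(36 - 13\right)^{2} = 23^{2} = 529$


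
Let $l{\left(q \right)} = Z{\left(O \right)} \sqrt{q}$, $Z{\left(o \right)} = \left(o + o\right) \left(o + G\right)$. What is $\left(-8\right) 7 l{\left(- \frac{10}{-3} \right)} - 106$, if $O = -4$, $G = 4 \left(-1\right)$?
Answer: $-106 - \frac{3584 \sqrt{30}}{3} \approx -6649.5$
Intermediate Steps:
$G = -4$
$Z{\left(o \right)} = 2 o \left(-4 + o\right)$ ($Z{\left(o \right)} = \left(o + o\right) \left(o - 4\right) = 2 o \left(-4 + o\right)$)
$l{\left(q \right)} = 64 \sqrt{q}$ ($l{\left(q \right)} = 2 \left(-4\right) \left(-4 - 4\right) \sqrt{q} = 2 \left(-4\right) \left(-8\right) \sqrt{q} = 64 \sqrt{q}$)
$\left(-8\right) 7 l{\left(- \frac{10}{-3} \right)} - 106 = \left(-8\right) 7 \cdot 64 \sqrt{- \frac{10}{-3}} - 106 = - 56 \cdot 64 \sqrt{\left(-10\right) \left(- \frac{1}{3}\right)} - 106 = - 56 \cdot 64 \sqrt{\frac{10}{3}} - 106 = - 56 \cdot 64 \frac{\sqrt{30}}{3} - 106 = - 56 \frac{64 \sqrt{30}}{3} - 106 = - \frac{3584 \sqrt{30}}{3} - 106 = -106 - \frac{3584 \sqrt{30}}{3}$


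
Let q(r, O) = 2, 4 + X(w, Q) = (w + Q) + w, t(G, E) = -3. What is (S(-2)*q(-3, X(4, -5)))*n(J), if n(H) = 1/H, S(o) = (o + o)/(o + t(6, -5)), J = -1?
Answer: -8/5 ≈ -1.6000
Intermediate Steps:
X(w, Q) = -4 + Q + 2*w (X(w, Q) = -4 + ((w + Q) + w) = -4 + ((Q + w) + w) = -4 + (Q + 2*w) = -4 + Q + 2*w)
S(o) = 2*o/(-3 + o) (S(o) = (o + o)/(o - 3) = (2*o)/(-3 + o) = 2*o/(-3 + o))
n(H) = 1/H
(S(-2)*q(-3, X(4, -5)))*n(J) = ((2*(-2)/(-3 - 2))*2)/(-1) = ((2*(-2)/(-5))*2)*(-1) = ((2*(-2)*(-⅕))*2)*(-1) = ((⅘)*2)*(-1) = (8/5)*(-1) = -8/5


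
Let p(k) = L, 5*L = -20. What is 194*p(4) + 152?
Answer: -624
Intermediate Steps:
L = -4 (L = (⅕)*(-20) = -4)
p(k) = -4
194*p(4) + 152 = 194*(-4) + 152 = -776 + 152 = -624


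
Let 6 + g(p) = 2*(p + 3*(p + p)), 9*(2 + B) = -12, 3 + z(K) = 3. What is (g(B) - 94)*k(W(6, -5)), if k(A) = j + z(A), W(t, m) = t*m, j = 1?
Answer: -440/3 ≈ -146.67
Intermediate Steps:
z(K) = 0 (z(K) = -3 + 3 = 0)
W(t, m) = m*t
B = -10/3 (B = -2 + (1/9)*(-12) = -2 - 4/3 = -10/3 ≈ -3.3333)
k(A) = 1 (k(A) = 1 + 0 = 1)
g(p) = -6 + 14*p (g(p) = -6 + 2*(p + 3*(p + p)) = -6 + 2*(p + 3*(2*p)) = -6 + 2*(p + 6*p) = -6 + 2*(7*p) = -6 + 14*p)
(g(B) - 94)*k(W(6, -5)) = ((-6 + 14*(-10/3)) - 94)*1 = ((-6 - 140/3) - 94)*1 = (-158/3 - 94)*1 = -440/3*1 = -440/3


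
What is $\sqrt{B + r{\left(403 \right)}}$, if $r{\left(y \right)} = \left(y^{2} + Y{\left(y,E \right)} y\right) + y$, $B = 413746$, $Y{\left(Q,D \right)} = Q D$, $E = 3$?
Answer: $\sqrt{1063785} \approx 1031.4$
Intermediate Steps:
$Y{\left(Q,D \right)} = D Q$
$r{\left(y \right)} = y + 4 y^{2}$ ($r{\left(y \right)} = \left(y^{2} + 3 y y\right) + y = \left(y^{2} + 3 y^{2}\right) + y = 4 y^{2} + y = y + 4 y^{2}$)
$\sqrt{B + r{\left(403 \right)}} = \sqrt{413746 + 403 \left(1 + 4 \cdot 403\right)} = \sqrt{413746 + 403 \left(1 + 1612\right)} = \sqrt{413746 + 403 \cdot 1613} = \sqrt{413746 + 650039} = \sqrt{1063785}$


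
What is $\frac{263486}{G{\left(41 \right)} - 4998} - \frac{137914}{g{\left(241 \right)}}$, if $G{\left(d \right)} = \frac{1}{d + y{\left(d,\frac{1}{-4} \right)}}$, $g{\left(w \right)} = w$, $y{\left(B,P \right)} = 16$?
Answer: $- \frac{42909137072}{68657285} \approx -624.98$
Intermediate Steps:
$G{\left(d \right)} = \frac{1}{16 + d}$ ($G{\left(d \right)} = \frac{1}{d + 16} = \frac{1}{16 + d}$)
$\frac{263486}{G{\left(41 \right)} - 4998} - \frac{137914}{g{\left(241 \right)}} = \frac{263486}{\frac{1}{16 + 41} - 4998} - \frac{137914}{241} = \frac{263486}{\frac{1}{57} - 4998} - \frac{137914}{241} = \frac{263486}{- \frac{284885}{57}} - \frac{137914}{241} = 263486 \left(- \frac{57}{284885}\right) - \frac{137914}{241} = - \frac{15018702}{284885} - \frac{137914}{241} = - \frac{42909137072}{68657285}$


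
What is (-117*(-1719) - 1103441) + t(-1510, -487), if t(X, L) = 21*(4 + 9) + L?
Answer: -902532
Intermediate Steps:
t(X, L) = 273 + L (t(X, L) = 21*13 + L = 273 + L)
(-117*(-1719) - 1103441) + t(-1510, -487) = (-117*(-1719) - 1103441) + (273 - 487) = (201123 - 1103441) - 214 = -902318 - 214 = -902532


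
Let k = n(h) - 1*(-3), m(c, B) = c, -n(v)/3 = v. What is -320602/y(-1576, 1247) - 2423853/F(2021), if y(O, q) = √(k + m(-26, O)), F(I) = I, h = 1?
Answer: -2423853/2021 + 160301*I*√26/13 ≈ -1199.3 + 62875.0*I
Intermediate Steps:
n(v) = -3*v
k = 0 (k = -3*1 - 1*(-3) = -3 + 3 = 0)
y(O, q) = I*√26 (y(O, q) = √(0 - 26) = √(-26) = I*√26)
-320602/y(-1576, 1247) - 2423853/F(2021) = -320602*(-I*√26/26) - 2423853/2021 = -(-160301)*I*√26/13 - 2423853*1/2021 = 160301*I*√26/13 - 2423853/2021 = -2423853/2021 + 160301*I*√26/13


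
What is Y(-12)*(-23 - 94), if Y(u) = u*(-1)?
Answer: -1404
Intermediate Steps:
Y(u) = -u
Y(-12)*(-23 - 94) = (-1*(-12))*(-23 - 94) = 12*(-117) = -1404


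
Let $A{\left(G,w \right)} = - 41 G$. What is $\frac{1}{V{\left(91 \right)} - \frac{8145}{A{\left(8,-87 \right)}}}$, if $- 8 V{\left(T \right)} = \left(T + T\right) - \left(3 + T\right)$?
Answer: $\frac{328}{4537} \approx 0.072294$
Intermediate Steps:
$V{\left(T \right)} = \frac{3}{8} - \frac{T}{8}$ ($V{\left(T \right)} = - \frac{\left(T + T\right) - \left(3 + T\right)}{8} = - \frac{2 T - \left(3 + T\right)}{8} = - \frac{-3 + T}{8} = \frac{3}{8} - \frac{T}{8}$)
$\frac{1}{V{\left(91 \right)} - \frac{8145}{A{\left(8,-87 \right)}}} = \frac{1}{\left(\frac{3}{8} - \frac{91}{8}\right) - \frac{8145}{\left(-41\right) 8}} = \frac{1}{\left(\frac{3}{8} - \frac{91}{8}\right) - \frac{8145}{-328}} = \frac{1}{-11 - - \frac{8145}{328}} = \frac{1}{-11 + \frac{8145}{328}} = \frac{1}{\frac{4537}{328}} = \frac{328}{4537}$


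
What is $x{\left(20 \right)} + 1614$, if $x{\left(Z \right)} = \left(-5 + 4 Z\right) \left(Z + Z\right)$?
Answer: $4614$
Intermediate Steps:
$x{\left(Z \right)} = 2 Z \left(-5 + 4 Z\right)$ ($x{\left(Z \right)} = \left(-5 + 4 Z\right) 2 Z = 2 Z \left(-5 + 4 Z\right)$)
$x{\left(20 \right)} + 1614 = 2 \cdot 20 \left(-5 + 4 \cdot 20\right) + 1614 = 2 \cdot 20 \left(-5 + 80\right) + 1614 = 2 \cdot 20 \cdot 75 + 1614 = 3000 + 1614 = 4614$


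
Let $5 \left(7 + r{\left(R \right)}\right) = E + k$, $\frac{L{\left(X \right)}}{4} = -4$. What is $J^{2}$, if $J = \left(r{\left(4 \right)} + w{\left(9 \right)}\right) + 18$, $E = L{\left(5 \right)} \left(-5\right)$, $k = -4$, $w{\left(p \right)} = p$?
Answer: $\frac{30976}{25} \approx 1239.0$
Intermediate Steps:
$L{\left(X \right)} = -16$ ($L{\left(X \right)} = 4 \left(-4\right) = -16$)
$E = 80$ ($E = \left(-16\right) \left(-5\right) = 80$)
$r{\left(R \right)} = \frac{41}{5}$ ($r{\left(R \right)} = -7 + \frac{80 - 4}{5} = -7 + \frac{1}{5} \cdot 76 = -7 + \frac{76}{5} = \frac{41}{5}$)
$J = \frac{176}{5}$ ($J = \left(\frac{41}{5} + 9\right) + 18 = \frac{86}{5} + 18 = \frac{176}{5} \approx 35.2$)
$J^{2} = \left(\frac{176}{5}\right)^{2} = \frac{30976}{25}$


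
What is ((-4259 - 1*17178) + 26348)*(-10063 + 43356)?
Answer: 163501923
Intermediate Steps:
((-4259 - 1*17178) + 26348)*(-10063 + 43356) = ((-4259 - 17178) + 26348)*33293 = (-21437 + 26348)*33293 = 4911*33293 = 163501923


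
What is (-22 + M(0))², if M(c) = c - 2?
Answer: 576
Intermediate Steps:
M(c) = -2 + c
(-22 + M(0))² = (-22 + (-2 + 0))² = (-22 - 2)² = (-24)² = 576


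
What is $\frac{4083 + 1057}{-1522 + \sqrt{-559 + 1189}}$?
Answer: $- \frac{3911540}{1157927} - \frac{7710 \sqrt{70}}{1157927} \approx -3.4338$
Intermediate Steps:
$\frac{4083 + 1057}{-1522 + \sqrt{-559 + 1189}} = \frac{5140}{-1522 + \sqrt{630}} = \frac{5140}{-1522 + 3 \sqrt{70}}$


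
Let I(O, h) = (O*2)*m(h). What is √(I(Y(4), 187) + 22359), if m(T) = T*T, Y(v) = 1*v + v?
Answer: √581863 ≈ 762.80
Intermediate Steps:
Y(v) = 2*v (Y(v) = v + v = 2*v)
m(T) = T²
I(O, h) = 2*O*h² (I(O, h) = (O*2)*h² = (2*O)*h² = 2*O*h²)
√(I(Y(4), 187) + 22359) = √(2*(2*4)*187² + 22359) = √(2*8*34969 + 22359) = √(559504 + 22359) = √581863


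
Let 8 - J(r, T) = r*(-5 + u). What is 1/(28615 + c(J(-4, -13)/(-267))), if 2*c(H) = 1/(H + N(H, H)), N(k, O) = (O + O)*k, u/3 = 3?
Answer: 1168/33414399 ≈ 3.4955e-5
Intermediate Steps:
u = 9 (u = 3*3 = 9)
J(r, T) = 8 - 4*r (J(r, T) = 8 - r*(-5 + 9) = 8 - r*4 = 8 - 4*r)
N(k, O) = 2*O*k (N(k, O) = (2*O)*k = 2*O*k)
c(H) = 1/(2*(H + 2*H²)) (c(H) = 1/(2*(H + 2*H*H)) = 1/(2*(H + 2*H²)))
1/(28615 + c(J(-4, -13)/(-267))) = 1/(28615 + 1/(2*(((8 - 4*(-4))/(-267)))*(1 + 2*((8 - 4*(-4))/(-267))))) = 1/(28615 + 1/(2*(((8 + 16)*(-1/267)))*(1 + 2*((8 + 16)*(-1/267))))) = 1/(28615 + 1/(2*((24*(-1/267)))*(1 + 2*(24*(-1/267))))) = 1/(28615 + 1/(2*(-8/89)*(1 + 2*(-8/89)))) = 1/(28615 + (½)*(-89/8)/(1 - 16/89)) = 1/(28615 + (½)*(-89/8)/(73/89)) = 1/(28615 + (½)*(-89/8)*(89/73)) = 1/(28615 - 7921/1168) = 1/(33414399/1168) = 1168/33414399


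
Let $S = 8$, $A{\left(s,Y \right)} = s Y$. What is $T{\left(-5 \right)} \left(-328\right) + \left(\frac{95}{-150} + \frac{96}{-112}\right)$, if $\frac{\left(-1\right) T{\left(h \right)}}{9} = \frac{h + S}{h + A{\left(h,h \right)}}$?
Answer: $\frac{18535}{42} \approx 441.31$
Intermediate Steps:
$A{\left(s,Y \right)} = Y s$
$T{\left(h \right)} = - \frac{9 \left(8 + h\right)}{h + h^{2}}$ ($T{\left(h \right)} = - 9 \frac{h + 8}{h + h h} = - 9 \frac{8 + h}{h + h^{2}} = - \frac{9 \left(8 + h\right)}{h + h^{2}}$)
$T{\left(-5 \right)} \left(-328\right) + \left(\frac{95}{-150} + \frac{96}{-112}\right) = \frac{9 \left(-8 - -5\right)}{\left(-5\right) \left(1 - 5\right)} \left(-328\right) + \left(\frac{95}{-150} + \frac{96}{-112}\right) = 9 \left(- \frac{1}{5}\right) \frac{1}{-4} \left(-8 + 5\right) \left(-328\right) + \left(95 \left(- \frac{1}{150}\right) + 96 \left(- \frac{1}{112}\right)\right) = 9 \left(- \frac{1}{5}\right) \left(- \frac{1}{4}\right) \left(-3\right) \left(-328\right) - \frac{313}{210} = \left(- \frac{27}{20}\right) \left(-328\right) - \frac{313}{210} = \frac{2214}{5} - \frac{313}{210} = \frac{18535}{42}$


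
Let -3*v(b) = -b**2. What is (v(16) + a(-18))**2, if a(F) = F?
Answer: 40804/9 ≈ 4533.8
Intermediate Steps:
v(b) = b**2/3 (v(b) = -(-1)*b**2/3 = b**2/3)
(v(16) + a(-18))**2 = ((1/3)*16**2 - 18)**2 = ((1/3)*256 - 18)**2 = (256/3 - 18)**2 = (202/3)**2 = 40804/9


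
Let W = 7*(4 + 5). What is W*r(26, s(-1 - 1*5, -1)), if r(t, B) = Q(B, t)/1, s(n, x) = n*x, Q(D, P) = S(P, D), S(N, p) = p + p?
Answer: 756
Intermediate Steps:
S(N, p) = 2*p
Q(D, P) = 2*D
r(t, B) = 2*B (r(t, B) = (2*B)/1 = (2*B)*1 = 2*B)
W = 63 (W = 7*9 = 63)
W*r(26, s(-1 - 1*5, -1)) = 63*(2*((-1 - 1*5)*(-1))) = 63*(2*((-1 - 5)*(-1))) = 63*(2*(-6*(-1))) = 63*(2*6) = 63*12 = 756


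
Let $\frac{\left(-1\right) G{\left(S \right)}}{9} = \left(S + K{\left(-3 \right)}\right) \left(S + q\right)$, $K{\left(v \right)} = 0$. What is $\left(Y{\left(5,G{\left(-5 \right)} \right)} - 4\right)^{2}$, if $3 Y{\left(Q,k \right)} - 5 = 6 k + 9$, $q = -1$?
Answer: $\frac{2617924}{9} \approx 2.9088 \cdot 10^{5}$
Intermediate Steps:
$G{\left(S \right)} = - 9 S \left(-1 + S\right)$ ($G{\left(S \right)} = - 9 \left(S + 0\right) \left(S - 1\right) = - 9 S \left(-1 + S\right)$)
$Y{\left(Q,k \right)} = \frac{14}{3} + 2 k$ ($Y{\left(Q,k \right)} = \frac{5}{3} + \frac{6 k + 9}{3} = \frac{5}{3} + \frac{9 + 6 k}{3} = \frac{5}{3} + \left(3 + 2 k\right) = \frac{14}{3} + 2 k$)
$\left(Y{\left(5,G{\left(-5 \right)} \right)} - 4\right)^{2} = \left(\left(\frac{14}{3} + 2 \cdot 9 \left(-5\right) \left(1 - -5\right)\right) - 4\right)^{2} = \left(\left(\frac{14}{3} + 2 \cdot 9 \left(-5\right) \left(1 + 5\right)\right) - 4\right)^{2} = \left(\left(\frac{14}{3} + 2 \cdot 9 \left(-5\right) 6\right) - 4\right)^{2} = \left(\left(\frac{14}{3} + 2 \left(-270\right)\right) - 4\right)^{2} = \left(\left(\frac{14}{3} - 540\right) - 4\right)^{2} = \left(- \frac{1606}{3} - 4\right)^{2} = \left(- \frac{1618}{3}\right)^{2} = \frac{2617924}{9}$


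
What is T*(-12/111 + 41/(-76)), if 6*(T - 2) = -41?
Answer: 17603/5624 ≈ 3.1300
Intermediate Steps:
T = -29/6 (T = 2 + (⅙)*(-41) = 2 - 41/6 = -29/6 ≈ -4.8333)
T*(-12/111 + 41/(-76)) = -29*(-12/111 + 41/(-76))/6 = -29*(-12*1/111 + 41*(-1/76))/6 = -29*(-4/37 - 41/76)/6 = -29/6*(-1821/2812) = 17603/5624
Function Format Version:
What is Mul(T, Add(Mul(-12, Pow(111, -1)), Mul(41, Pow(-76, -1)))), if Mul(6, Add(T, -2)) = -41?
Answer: Rational(17603, 5624) ≈ 3.1300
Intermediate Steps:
T = Rational(-29, 6) (T = Add(2, Mul(Rational(1, 6), -41)) = Add(2, Rational(-41, 6)) = Rational(-29, 6) ≈ -4.8333)
Mul(T, Add(Mul(-12, Pow(111, -1)), Mul(41, Pow(-76, -1)))) = Mul(Rational(-29, 6), Add(Mul(-12, Pow(111, -1)), Mul(41, Pow(-76, -1)))) = Mul(Rational(-29, 6), Add(Mul(-12, Rational(1, 111)), Mul(41, Rational(-1, 76)))) = Mul(Rational(-29, 6), Add(Rational(-4, 37), Rational(-41, 76))) = Mul(Rational(-29, 6), Rational(-1821, 2812)) = Rational(17603, 5624)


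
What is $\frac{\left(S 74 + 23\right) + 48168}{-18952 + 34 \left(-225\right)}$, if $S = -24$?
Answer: $- \frac{46415}{26602} \approx -1.7448$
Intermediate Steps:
$\frac{\left(S 74 + 23\right) + 48168}{-18952 + 34 \left(-225\right)} = \frac{\left(\left(-24\right) 74 + 23\right) + 48168}{-18952 + 34 \left(-225\right)} = \frac{\left(-1776 + 23\right) + 48168}{-18952 - 7650} = \frac{-1753 + 48168}{-26602} = 46415 \left(- \frac{1}{26602}\right) = - \frac{46415}{26602}$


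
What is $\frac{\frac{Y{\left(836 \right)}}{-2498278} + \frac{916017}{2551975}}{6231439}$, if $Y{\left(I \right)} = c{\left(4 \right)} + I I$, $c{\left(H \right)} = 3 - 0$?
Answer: $\frac{504892343201}{39728807290457132950} \approx 1.2708 \cdot 10^{-8}$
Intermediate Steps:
$c{\left(H \right)} = 3$ ($c{\left(H \right)} = 3 + 0 = 3$)
$Y{\left(I \right)} = 3 + I^{2}$ ($Y{\left(I \right)} = 3 + I I = 3 + I^{2}$)
$\frac{\frac{Y{\left(836 \right)}}{-2498278} + \frac{916017}{2551975}}{6231439} = \frac{\frac{3 + 836^{2}}{-2498278} + \frac{916017}{2551975}}{6231439} = \left(\left(3 + 698896\right) \left(- \frac{1}{2498278}\right) + 916017 \cdot \frac{1}{2551975}\right) \frac{1}{6231439} = \left(698899 \left(- \frac{1}{2498278}\right) + \frac{916017}{2551975}\right) \frac{1}{6231439} = \left(- \frac{698899}{2498278} + \frac{916017}{2551975}\right) \frac{1}{6231439} = \frac{504892343201}{6375542999050} \cdot \frac{1}{6231439} = \frac{504892343201}{39728807290457132950}$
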